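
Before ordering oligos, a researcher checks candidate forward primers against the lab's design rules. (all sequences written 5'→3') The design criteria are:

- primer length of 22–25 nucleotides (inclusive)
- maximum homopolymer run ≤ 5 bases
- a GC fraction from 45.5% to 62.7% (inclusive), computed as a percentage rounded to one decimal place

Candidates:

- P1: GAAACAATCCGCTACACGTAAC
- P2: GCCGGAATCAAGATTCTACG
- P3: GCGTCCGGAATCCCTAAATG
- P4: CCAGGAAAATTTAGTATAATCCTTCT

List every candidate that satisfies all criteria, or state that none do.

P1 (22 nt, A=9 T=3 G=3 C=7): length 22 ✓; longest run = 3 ✓; GC 10/22 = 45.5% ✓ — passes.
P2 (20 nt, A=6 T=4 G=5 C=5): length 20, outside 22–25 ✗; longest run = 2 ✓; GC 10/20 = 50.0% ✓ — fails.
P3 (20 nt, A=5 T=4 G=5 C=6): length 20, outside 22–25 ✗; longest run = 3 ✓; GC 11/20 = 55.0% ✓ — fails.
P4 (26 nt, A=9 T=9 G=3 C=5): length 26, outside 22–25 ✗; longest run = 4 ✓; GC 8/26 = 30.8%, outside 45.5–62.7% ✗ — fails.

P1 only.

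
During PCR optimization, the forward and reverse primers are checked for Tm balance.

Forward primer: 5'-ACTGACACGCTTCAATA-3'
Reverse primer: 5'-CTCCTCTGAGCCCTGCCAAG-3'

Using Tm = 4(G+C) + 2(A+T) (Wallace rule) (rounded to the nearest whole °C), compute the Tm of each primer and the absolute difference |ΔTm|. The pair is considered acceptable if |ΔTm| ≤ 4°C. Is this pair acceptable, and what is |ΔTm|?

|ΔTm| = 18°C; the pair is not acceptable.

Forward: A=6 T=4 G=2 C=5 → Tm = 2·10 + 4·7 = 48°C.
Reverse: A=3 T=4 G=4 C=9 → Tm = 2·7 + 4·13 = 66°C.
|ΔTm| = |48 − 66| = 18°C, > 4°C.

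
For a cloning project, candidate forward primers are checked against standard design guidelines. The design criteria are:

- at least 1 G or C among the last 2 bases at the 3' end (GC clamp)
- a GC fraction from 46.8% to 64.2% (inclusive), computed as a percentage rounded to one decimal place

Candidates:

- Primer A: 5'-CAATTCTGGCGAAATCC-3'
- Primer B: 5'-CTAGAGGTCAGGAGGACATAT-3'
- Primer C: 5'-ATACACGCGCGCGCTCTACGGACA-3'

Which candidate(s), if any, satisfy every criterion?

Primer A (17 nt, A=5 T=4 G=3 C=5): 3' end CC has 2 G/C ✓; GC 8/17 = 47.1% ✓ — passes.
Primer B (21 nt, A=7 T=4 G=7 C=3): 3' end AT has 0 G/C, need ≥1 ✗; GC 10/21 = 47.6% ✓ — fails.
Primer C (24 nt, A=6 T=3 G=6 C=9): 3' end CA has 1 G/C ✓; GC 15/24 = 62.5% ✓ — passes.

Primer A and Primer C.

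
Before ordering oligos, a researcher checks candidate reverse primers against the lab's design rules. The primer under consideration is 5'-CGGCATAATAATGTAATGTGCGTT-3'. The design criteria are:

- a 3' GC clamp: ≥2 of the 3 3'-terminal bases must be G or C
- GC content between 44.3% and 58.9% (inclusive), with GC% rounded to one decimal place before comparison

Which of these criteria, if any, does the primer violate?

Fails: GC clamp, GC content.

Base counts: A=7, T=8, G=6, C=3 (length 24).
GC clamp: 3' end GTT has 1 G/C, need ≥2 ✗
GC content: GC 9/24 = 37.5%, outside 44.3–58.9% ✗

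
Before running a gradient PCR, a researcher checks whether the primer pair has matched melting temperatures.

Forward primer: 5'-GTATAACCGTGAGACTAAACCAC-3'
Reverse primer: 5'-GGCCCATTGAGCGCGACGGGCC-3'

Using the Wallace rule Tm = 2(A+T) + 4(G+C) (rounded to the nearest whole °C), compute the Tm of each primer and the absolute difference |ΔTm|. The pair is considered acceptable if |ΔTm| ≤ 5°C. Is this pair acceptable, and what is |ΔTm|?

Forward: A=9 T=4 G=4 C=6 → Tm = 2·13 + 4·10 = 66°C.
Reverse: A=3 T=2 G=9 C=8 → Tm = 2·5 + 4·17 = 78°C.
|ΔTm| = |66 − 78| = 12°C, > 5°C.

|ΔTm| = 12°C; the pair is not acceptable.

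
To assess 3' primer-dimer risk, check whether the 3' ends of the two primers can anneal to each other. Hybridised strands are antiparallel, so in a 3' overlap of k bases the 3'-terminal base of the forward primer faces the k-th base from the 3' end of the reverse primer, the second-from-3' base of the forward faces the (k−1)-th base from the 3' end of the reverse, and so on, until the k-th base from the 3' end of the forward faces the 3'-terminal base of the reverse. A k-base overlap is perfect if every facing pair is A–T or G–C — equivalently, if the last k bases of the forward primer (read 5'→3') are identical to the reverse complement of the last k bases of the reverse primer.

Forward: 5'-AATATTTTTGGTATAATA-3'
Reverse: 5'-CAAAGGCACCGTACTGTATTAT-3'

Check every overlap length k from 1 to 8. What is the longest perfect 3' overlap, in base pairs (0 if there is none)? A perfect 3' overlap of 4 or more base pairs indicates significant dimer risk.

Last 8 bases (5'→3') — forward …GTATAATA, reverse …TGTATTAT.
Reverse complement of the reverse primer's last 8 bases: ATAATACA; its first k bases are the reverse complement of the reverse primer's last k bases, so a perfect k-base overlap needs the forward primer's last k bases to equal them.
Comparing (forward last k vs required): k=1: A vs A ✓; k=2: TA vs AT ✗; k=3: ATA vs ATA ✓; k=4: AATA vs ATAA ✗; k=5: TAATA vs ATAAT ✗; k=6: ATAATA vs ATAATA ✓; k=7: TATAATA vs ATAATAC ✗; k=8: GTATAATA vs ATAATACA ✗.
Perfect overlaps at k = 1, 3, 6; the largest is 6.

Longest perfect overlap: 6 complementary base pairs; significant dimer risk (threshold 4).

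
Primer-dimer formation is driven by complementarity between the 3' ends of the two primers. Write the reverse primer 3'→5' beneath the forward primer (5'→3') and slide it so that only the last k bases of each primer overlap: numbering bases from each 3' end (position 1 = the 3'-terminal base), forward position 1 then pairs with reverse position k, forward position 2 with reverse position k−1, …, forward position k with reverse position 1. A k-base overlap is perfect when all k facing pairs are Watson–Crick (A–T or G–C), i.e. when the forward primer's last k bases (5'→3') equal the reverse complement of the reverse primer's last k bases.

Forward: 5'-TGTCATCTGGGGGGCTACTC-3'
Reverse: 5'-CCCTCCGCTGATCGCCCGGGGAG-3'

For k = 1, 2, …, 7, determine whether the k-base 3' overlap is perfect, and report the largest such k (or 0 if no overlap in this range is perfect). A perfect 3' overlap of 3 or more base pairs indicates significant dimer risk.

Longest perfect overlap: 3 complementary base pairs; significant dimer risk (threshold 3).

Last 7 bases (5'→3') — forward …GCTACTC, reverse …CGGGGAG.
Reverse complement of the reverse primer's last 7 bases: CTCCCCG; its first k bases are the reverse complement of the reverse primer's last k bases, so a perfect k-base overlap needs the forward primer's last k bases to equal them.
Comparing (forward last k vs required): k=1: C vs C ✓; k=2: TC vs CT ✗; k=3: CTC vs CTC ✓; k=4: ACTC vs CTCC ✗; k=5: TACTC vs CTCCC ✗; k=6: CTACTC vs CTCCCC ✗; k=7: GCTACTC vs CTCCCCG ✗.
Perfect overlaps at k = 1, 3; the largest is 3.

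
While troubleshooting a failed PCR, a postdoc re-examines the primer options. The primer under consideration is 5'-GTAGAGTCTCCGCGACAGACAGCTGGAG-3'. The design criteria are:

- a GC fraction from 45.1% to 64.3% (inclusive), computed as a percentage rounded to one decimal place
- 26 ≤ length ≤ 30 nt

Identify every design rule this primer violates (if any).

Meets all criteria.

Base counts: A=7, T=4, G=10, C=7 (length 28).
GC content: GC 17/28 = 60.7% ✓
length: length 28 ✓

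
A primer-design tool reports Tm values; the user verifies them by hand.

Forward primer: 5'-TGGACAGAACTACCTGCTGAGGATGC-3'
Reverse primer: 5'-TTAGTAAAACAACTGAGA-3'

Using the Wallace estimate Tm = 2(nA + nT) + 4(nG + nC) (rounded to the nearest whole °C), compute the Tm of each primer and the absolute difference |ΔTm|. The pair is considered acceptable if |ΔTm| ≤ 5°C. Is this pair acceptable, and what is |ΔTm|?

Forward: A=7 T=5 G=8 C=6 → Tm = 2·12 + 4·14 = 80°C.
Reverse: A=9 T=4 G=3 C=2 → Tm = 2·13 + 4·5 = 46°C.
|ΔTm| = |80 − 46| = 34°C, > 5°C.

|ΔTm| = 34°C; the pair is not acceptable.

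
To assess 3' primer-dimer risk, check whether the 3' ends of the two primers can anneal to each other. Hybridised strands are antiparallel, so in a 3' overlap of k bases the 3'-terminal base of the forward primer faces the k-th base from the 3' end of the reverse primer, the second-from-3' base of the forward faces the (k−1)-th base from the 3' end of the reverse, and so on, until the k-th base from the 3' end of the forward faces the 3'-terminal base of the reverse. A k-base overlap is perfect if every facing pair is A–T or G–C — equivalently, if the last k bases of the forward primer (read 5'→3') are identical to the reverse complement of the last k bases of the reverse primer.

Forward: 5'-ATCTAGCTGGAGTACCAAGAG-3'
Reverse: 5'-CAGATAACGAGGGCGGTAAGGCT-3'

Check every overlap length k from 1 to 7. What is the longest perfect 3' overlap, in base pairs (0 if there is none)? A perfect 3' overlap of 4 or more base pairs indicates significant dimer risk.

Longest perfect overlap: 2 complementary base pairs; below the dimer-risk threshold (threshold 4).

Last 7 bases (5'→3') — forward …CCAAGAG, reverse …TAAGGCT.
Reverse complement of the reverse primer's last 7 bases: AGCCTTA; its first k bases are the reverse complement of the reverse primer's last k bases, so a perfect k-base overlap needs the forward primer's last k bases to equal them.
Comparing (forward last k vs required): k=1: G vs A ✗; k=2: AG vs AG ✓; k=3: GAG vs AGC ✗; k=4: AGAG vs AGCC ✗; k=5: AAGAG vs AGCCT ✗; k=6: CAAGAG vs AGCCTT ✗; k=7: CCAAGAG vs AGCCTTA ✗.
Only k = 2 is perfect, so the longest perfect 3' overlap is 2.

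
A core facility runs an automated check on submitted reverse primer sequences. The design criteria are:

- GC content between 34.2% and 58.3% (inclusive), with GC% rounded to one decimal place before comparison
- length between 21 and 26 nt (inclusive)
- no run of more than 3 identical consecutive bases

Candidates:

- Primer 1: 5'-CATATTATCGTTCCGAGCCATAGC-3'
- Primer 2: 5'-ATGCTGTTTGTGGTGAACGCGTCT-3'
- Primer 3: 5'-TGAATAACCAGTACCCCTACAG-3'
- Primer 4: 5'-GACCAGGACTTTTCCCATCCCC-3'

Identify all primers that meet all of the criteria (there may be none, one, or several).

Primer 1 and Primer 2.

Primer 1 (24 nt, A=6 T=7 G=4 C=7): GC 11/24 = 45.8% ✓; length 24 ✓; longest run = 2 ✓ — passes.
Primer 2 (24 nt, A=3 T=9 G=8 C=4): GC 12/24 = 50.0% ✓; length 24 ✓; longest run = 3 ✓ — passes.
Primer 3 (22 nt, A=8 T=4 G=3 C=7): GC 10/22 = 45.5% ✓; length 22 ✓; longest run = 4, exceeds 3 ✗ — fails.
Primer 4 (22 nt, A=4 T=5 G=3 C=10): GC 13/22 = 59.1%, outside 34.2–58.3% ✗; length 22 ✓; longest run = 4, exceeds 3 ✗ — fails.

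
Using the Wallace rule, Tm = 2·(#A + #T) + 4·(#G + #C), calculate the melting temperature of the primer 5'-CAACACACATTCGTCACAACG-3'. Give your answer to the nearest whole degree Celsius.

Base counts: A=8, T=3, G=2, C=8 (length 21).
Tm = 2·(8+3) + 4·(2+8) = 2·11 + 4·10 = 22 + 40 = 62°C.

62°C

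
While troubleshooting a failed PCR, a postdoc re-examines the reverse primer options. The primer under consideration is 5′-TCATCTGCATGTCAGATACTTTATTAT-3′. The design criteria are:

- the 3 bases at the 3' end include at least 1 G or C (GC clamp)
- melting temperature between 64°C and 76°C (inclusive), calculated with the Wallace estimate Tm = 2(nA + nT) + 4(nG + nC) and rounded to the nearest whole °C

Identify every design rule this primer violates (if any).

Base counts: A=7, T=12, G=3, C=5 (length 27).
GC clamp: 3' end TAT has 0 G/C, need ≥1 ✗
Tm: Tm = 2·19 + 4·8 = 70°C ✓

Fails: GC clamp.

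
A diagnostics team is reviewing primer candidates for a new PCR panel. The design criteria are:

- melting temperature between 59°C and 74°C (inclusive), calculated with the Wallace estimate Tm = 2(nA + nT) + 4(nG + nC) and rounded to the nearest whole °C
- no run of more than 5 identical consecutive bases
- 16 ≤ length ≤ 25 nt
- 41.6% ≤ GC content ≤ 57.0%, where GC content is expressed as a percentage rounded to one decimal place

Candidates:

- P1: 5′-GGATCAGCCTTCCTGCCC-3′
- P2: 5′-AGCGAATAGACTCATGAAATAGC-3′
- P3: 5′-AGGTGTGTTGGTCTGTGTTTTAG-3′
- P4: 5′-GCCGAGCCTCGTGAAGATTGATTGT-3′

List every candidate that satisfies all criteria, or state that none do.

P1 (18 nt, A=2 T=4 G=4 C=8): Tm = 2·6 + 4·12 = 60°C ✓; longest run = 3 ✓; length 18 ✓; GC 12/18 = 66.7%, outside 41.6–57.0% ✗ — fails.
P2 (23 nt, A=10 T=4 G=5 C=4): Tm = 2·14 + 4·9 = 64°C ✓; longest run = 3 ✓; length 23 ✓; GC 9/23 = 39.1%, outside 41.6–57.0% ✗ — fails.
P3 (23 nt, A=2 T=11 G=9 C=1): Tm = 2·13 + 4·10 = 66°C ✓; longest run = 4 ✓; length 23 ✓; GC 10/23 = 43.5% ✓ — passes.
P4 (25 nt, A=5 T=7 G=8 C=5): Tm = 2·12 + 4·13 = 76°C, outside 59–74°C ✗; longest run = 2 ✓; length 25 ✓; GC 13/25 = 52.0% ✓ — fails.

P3 only.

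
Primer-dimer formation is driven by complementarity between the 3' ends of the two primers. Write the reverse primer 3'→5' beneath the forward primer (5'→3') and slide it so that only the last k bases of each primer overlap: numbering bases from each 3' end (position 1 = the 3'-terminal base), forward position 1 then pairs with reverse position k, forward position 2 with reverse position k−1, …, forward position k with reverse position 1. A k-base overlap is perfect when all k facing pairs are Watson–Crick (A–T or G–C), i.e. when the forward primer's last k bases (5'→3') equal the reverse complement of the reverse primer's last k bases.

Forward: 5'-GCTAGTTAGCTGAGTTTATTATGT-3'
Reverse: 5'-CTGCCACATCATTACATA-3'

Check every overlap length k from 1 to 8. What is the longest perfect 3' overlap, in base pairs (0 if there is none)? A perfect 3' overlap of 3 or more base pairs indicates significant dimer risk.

Last 8 bases (5'→3') — forward …TATTATGT, reverse …ATTACATA.
Reverse complement of the reverse primer's last 8 bases: TATGTAAT; its first k bases are the reverse complement of the reverse primer's last k bases, so a perfect k-base overlap needs the forward primer's last k bases to equal them.
Comparing (forward last k vs required): k=1: T vs T ✓; k=2: GT vs TA ✗; k=3: TGT vs TAT ✗; k=4: ATGT vs TATG ✗; k=5: TATGT vs TATGT ✓; k=6: TTATGT vs TATGTA ✗; k=7: ATTATGT vs TATGTAA ✗; k=8: TATTATGT vs TATGTAAT ✗.
Perfect overlaps at k = 1, 5; the largest is 5.

Longest perfect overlap: 5 complementary base pairs; significant dimer risk (threshold 3).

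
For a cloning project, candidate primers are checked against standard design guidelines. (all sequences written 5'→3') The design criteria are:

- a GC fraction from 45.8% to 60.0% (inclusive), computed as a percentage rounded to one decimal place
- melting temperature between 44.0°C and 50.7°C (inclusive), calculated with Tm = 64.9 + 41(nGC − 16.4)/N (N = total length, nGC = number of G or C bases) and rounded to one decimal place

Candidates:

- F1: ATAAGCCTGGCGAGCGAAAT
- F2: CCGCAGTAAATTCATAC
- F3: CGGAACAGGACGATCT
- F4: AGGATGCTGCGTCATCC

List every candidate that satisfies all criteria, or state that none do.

F1 (20 nt, A=7 T=3 G=6 C=4): GC 10/20 = 50.0% ✓; Tm = 64.9 + 41·(10 − 16.4)/20 = 51.8°C, outside 44.0–50.7°C ✗ — fails.
F2 (17 nt, A=6 T=4 G=2 C=5): GC 7/17 = 41.2%, outside 45.8–60.0% ✗; Tm = 64.9 + 41·(7 − 16.4)/17 = 42.2°C, outside 44.0–50.7°C ✗ — fails.
F3 (16 nt, A=5 T=2 G=5 C=4): GC 9/16 = 56.3% ✓; Tm = 64.9 + 41·(9 − 16.4)/16 = 45.9°C ✓ — passes.
F4 (17 nt, A=3 T=4 G=5 C=5): GC 10/17 = 58.8% ✓; Tm = 64.9 + 41·(10 − 16.4)/17 = 49.5°C ✓ — passes.

F3 and F4.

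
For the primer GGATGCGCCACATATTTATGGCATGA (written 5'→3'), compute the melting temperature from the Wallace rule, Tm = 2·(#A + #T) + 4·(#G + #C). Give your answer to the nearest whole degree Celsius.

76°C

Base counts: A=7, T=7, G=7, C=5 (length 26).
Tm = 2·(7+7) + 4·(7+5) = 2·14 + 4·12 = 28 + 48 = 76°C.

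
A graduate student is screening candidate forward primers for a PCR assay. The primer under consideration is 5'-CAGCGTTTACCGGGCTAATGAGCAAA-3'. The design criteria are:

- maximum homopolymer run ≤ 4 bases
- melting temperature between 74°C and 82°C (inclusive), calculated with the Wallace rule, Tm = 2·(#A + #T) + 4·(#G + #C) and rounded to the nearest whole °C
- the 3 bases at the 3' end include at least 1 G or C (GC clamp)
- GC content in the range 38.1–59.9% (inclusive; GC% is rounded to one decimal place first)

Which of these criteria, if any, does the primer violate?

Base counts: A=8, T=5, G=7, C=6 (length 26).
homopolymer run: longest run = 3 ✓
Tm: Tm = 2·13 + 4·13 = 78°C ✓
GC clamp: 3' end AAA has 0 G/C, need ≥1 ✗
GC content: GC 13/26 = 50.0% ✓

Fails: GC clamp.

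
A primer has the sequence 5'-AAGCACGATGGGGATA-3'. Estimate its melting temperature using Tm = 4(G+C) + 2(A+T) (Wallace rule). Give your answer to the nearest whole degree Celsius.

48°C

Base counts: A=6, T=2, G=6, C=2 (length 16).
Tm = 2·(6+2) + 4·(6+2) = 2·8 + 4·8 = 16 + 32 = 48°C.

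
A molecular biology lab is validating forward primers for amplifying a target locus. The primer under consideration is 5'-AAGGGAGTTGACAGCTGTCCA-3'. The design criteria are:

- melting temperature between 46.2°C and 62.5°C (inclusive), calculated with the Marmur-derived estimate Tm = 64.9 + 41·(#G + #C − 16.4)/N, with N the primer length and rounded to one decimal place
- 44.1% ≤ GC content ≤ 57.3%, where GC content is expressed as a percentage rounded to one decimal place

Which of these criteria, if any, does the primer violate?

Base counts: A=6, T=4, G=7, C=4 (length 21).
Tm: Tm = 64.9 + 41·(11 − 16.4)/21 = 54.4°C ✓
GC content: GC 11/21 = 52.4% ✓

Meets all criteria.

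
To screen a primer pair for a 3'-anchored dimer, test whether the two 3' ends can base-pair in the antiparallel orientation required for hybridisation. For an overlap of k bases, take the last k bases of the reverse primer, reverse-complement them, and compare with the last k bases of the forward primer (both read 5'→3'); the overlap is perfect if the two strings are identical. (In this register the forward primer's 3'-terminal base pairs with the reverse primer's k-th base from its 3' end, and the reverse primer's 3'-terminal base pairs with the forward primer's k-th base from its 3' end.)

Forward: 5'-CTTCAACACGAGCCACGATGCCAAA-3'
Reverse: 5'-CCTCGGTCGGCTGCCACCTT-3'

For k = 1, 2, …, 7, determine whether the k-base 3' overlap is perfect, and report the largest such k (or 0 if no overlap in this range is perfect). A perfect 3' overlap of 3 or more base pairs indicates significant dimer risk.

Last 7 bases (5'→3') — forward …TGCCAAA, reverse …CCACCTT.
Reverse complement of the reverse primer's last 7 bases: AAGGTGG; its first k bases are the reverse complement of the reverse primer's last k bases, so a perfect k-base overlap needs the forward primer's last k bases to equal them.
Comparing (forward last k vs required): k=1: A vs A ✓; k=2: AA vs AA ✓; k=3: AAA vs AAG ✗; k=4: CAAA vs AAGG ✗; k=5: CCAAA vs AAGGT ✗; k=6: GCCAAA vs AAGGTG ✗; k=7: TGCCAAA vs AAGGTGG ✗.
Perfect overlaps at k = 1, 2; the largest is 2.

Longest perfect overlap: 2 complementary base pairs; below the dimer-risk threshold (threshold 3).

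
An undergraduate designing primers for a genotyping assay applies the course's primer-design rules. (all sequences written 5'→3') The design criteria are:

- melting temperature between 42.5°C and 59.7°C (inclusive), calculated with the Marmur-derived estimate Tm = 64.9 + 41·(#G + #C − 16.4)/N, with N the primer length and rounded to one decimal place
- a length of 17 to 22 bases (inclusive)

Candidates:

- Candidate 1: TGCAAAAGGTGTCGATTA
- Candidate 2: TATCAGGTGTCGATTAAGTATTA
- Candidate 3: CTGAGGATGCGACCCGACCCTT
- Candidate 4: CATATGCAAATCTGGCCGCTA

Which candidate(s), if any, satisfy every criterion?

Candidate 1 and Candidate 4.

Candidate 1 (18 nt, A=6 T=5 G=5 C=2): Tm = 64.9 + 41·(7 − 16.4)/18 = 43.5°C ✓; length 18 ✓ — passes.
Candidate 2 (23 nt, A=7 T=9 G=5 C=2): Tm = 64.9 + 41·(7 − 16.4)/23 = 48.1°C ✓; length 23, outside 17–22 ✗ — fails.
Candidate 3 (22 nt, A=4 T=4 G=6 C=8): Tm = 64.9 + 41·(14 − 16.4)/22 = 60.4°C, outside 42.5–59.7°C ✗; length 22 ✓ — fails.
Candidate 4 (21 nt, A=6 T=5 G=4 C=6): Tm = 64.9 + 41·(10 − 16.4)/21 = 52.4°C ✓; length 21 ✓ — passes.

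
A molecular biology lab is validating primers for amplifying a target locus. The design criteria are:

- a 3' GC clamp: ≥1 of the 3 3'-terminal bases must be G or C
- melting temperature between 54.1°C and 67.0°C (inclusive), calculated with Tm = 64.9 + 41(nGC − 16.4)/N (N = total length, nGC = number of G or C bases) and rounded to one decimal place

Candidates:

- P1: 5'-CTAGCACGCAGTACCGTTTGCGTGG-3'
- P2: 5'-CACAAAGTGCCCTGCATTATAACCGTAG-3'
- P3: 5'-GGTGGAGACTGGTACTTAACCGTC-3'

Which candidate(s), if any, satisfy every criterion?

P1 (25 nt, A=4 T=6 G=8 C=7): 3' end TGG has 2 G/C ✓; Tm = 64.9 + 41·(15 − 16.4)/25 = 62.6°C ✓ — passes.
P2 (28 nt, A=9 T=6 G=5 C=8): 3' end TAG has 1 G/C ✓; Tm = 64.9 + 41·(13 − 16.4)/28 = 59.9°C ✓ — passes.
P3 (24 nt, A=5 T=6 G=8 C=5): 3' end GTC has 2 G/C ✓; Tm = 64.9 + 41·(13 − 16.4)/24 = 59.1°C ✓ — passes.

P1, P2 and P3.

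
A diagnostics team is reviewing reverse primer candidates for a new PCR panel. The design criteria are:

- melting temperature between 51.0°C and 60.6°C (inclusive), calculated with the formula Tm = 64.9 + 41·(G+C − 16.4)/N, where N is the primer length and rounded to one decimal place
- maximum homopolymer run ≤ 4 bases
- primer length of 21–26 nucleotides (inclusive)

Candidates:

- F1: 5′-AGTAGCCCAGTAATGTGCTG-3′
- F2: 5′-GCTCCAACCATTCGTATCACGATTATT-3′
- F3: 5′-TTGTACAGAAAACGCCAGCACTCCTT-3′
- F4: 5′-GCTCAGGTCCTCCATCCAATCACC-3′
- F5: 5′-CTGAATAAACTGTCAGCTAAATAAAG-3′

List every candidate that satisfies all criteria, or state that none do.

F3 and F5.

F1 (20 nt, A=5 T=5 G=6 C=4): Tm = 64.9 + 41·(10 − 16.4)/20 = 51.8°C ✓; longest run = 3 ✓; length 20, outside 21–26 ✗ — fails.
F2 (27 nt, A=7 T=9 G=3 C=8): Tm = 64.9 + 41·(11 − 16.4)/27 = 56.7°C ✓; longest run = 2 ✓; length 27, outside 21–26 ✗ — fails.
F3 (26 nt, A=8 T=6 G=4 C=8): Tm = 64.9 + 41·(12 − 16.4)/26 = 58.0°C ✓; longest run = 4 ✓; length 26 ✓ — passes.
F4 (24 nt, A=5 T=5 G=3 C=11): Tm = 64.9 + 41·(14 − 16.4)/24 = 60.8°C, outside 51.0–60.6°C ✗; longest run = 2 ✓; length 24 ✓ — fails.
F5 (26 nt, A=12 T=6 G=4 C=4): Tm = 64.9 + 41·(8 − 16.4)/26 = 51.7°C ✓; longest run = 3 ✓; length 26 ✓ — passes.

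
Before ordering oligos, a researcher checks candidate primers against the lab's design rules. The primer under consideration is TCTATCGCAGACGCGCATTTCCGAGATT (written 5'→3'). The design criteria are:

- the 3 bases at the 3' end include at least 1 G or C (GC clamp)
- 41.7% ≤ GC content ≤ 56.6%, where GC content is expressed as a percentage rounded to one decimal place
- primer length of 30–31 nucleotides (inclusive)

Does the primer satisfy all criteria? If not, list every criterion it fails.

Base counts: A=6, T=8, G=6, C=8 (length 28).
GC clamp: 3' end ATT has 0 G/C, need ≥1 ✗
GC content: GC 14/28 = 50.0% ✓
length: length 28, outside 30–31 ✗

Fails: GC clamp, length.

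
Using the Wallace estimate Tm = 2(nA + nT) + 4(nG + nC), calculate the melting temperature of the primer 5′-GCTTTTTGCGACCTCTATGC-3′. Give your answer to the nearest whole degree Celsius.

Base counts: A=2, T=8, G=4, C=6 (length 20).
Tm = 2·(2+8) + 4·(4+6) = 2·10 + 4·10 = 20 + 40 = 60°C.

60°C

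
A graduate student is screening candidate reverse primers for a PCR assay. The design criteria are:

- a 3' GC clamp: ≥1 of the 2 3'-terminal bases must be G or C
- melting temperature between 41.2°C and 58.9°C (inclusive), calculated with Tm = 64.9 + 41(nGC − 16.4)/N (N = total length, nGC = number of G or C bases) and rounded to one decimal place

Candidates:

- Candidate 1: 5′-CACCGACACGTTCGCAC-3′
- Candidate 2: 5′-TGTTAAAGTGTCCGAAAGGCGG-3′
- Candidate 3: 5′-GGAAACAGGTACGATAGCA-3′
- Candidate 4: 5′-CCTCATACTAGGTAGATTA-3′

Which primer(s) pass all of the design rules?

Candidate 1 (17 nt, A=4 T=2 G=3 C=8): 3' end AC has 1 G/C ✓; Tm = 64.9 + 41·(11 − 16.4)/17 = 51.9°C ✓ — passes.
Candidate 2 (22 nt, A=6 T=5 G=8 C=3): 3' end GG has 2 G/C ✓; Tm = 64.9 + 41·(11 − 16.4)/22 = 54.8°C ✓ — passes.
Candidate 3 (19 nt, A=8 T=2 G=6 C=3): 3' end CA has 1 G/C ✓; Tm = 64.9 + 41·(9 − 16.4)/19 = 48.9°C ✓ — passes.
Candidate 4 (19 nt, A=6 T=6 G=3 C=4): 3' end TA has 0 G/C, need ≥1 ✗; Tm = 64.9 + 41·(7 − 16.4)/19 = 44.6°C ✓ — fails.

Candidate 1, Candidate 2 and Candidate 3.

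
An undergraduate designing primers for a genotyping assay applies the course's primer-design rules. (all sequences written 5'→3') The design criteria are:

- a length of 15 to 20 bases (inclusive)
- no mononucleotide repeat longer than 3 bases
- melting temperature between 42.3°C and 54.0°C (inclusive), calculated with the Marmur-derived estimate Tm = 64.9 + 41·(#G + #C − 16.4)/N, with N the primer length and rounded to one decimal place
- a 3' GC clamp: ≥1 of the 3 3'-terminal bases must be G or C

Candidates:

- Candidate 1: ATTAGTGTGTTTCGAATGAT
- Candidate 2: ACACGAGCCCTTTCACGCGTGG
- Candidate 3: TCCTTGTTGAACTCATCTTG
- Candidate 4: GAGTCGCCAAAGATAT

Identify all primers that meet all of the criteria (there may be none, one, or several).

Candidate 1 and Candidate 3.

Candidate 1 (20 nt, A=5 T=9 G=5 C=1): length 20 ✓; longest run = 3 ✓; Tm = 64.9 + 41·(6 − 16.4)/20 = 43.6°C ✓; 3' end GAT has 1 G/C ✓ — passes.
Candidate 2 (22 nt, A=4 T=4 G=6 C=8): length 22, outside 15–20 ✗; longest run = 3 ✓; Tm = 64.9 + 41·(14 − 16.4)/22 = 60.4°C, outside 42.3–54.0°C ✗; 3' end TGG has 2 G/C ✓ — fails.
Candidate 3 (20 nt, A=3 T=9 G=3 C=5): length 20 ✓; longest run = 2 ✓; Tm = 64.9 + 41·(8 − 16.4)/20 = 47.7°C ✓; 3' end TTG has 1 G/C ✓ — passes.
Candidate 4 (16 nt, A=6 T=3 G=4 C=3): length 16 ✓; longest run = 3 ✓; Tm = 64.9 + 41·(7 − 16.4)/16 = 40.8°C, outside 42.3–54.0°C ✗; 3' end TAT has 0 G/C, need ≥1 ✗ — fails.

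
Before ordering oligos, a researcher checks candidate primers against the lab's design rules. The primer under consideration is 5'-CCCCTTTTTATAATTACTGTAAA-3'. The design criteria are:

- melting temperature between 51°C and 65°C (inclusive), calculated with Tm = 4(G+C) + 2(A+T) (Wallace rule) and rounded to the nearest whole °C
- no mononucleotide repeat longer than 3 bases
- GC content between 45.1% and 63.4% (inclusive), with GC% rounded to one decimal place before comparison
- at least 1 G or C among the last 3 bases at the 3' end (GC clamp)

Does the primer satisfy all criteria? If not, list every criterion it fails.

Fails: homopolymer run, GC content, GC clamp.

Base counts: A=7, T=10, G=1, C=5 (length 23).
Tm: Tm = 2·17 + 4·6 = 58°C ✓
homopolymer run: longest run = 5, exceeds 3 ✗
GC content: GC 6/23 = 26.1%, outside 45.1–63.4% ✗
GC clamp: 3' end AAA has 0 G/C, need ≥1 ✗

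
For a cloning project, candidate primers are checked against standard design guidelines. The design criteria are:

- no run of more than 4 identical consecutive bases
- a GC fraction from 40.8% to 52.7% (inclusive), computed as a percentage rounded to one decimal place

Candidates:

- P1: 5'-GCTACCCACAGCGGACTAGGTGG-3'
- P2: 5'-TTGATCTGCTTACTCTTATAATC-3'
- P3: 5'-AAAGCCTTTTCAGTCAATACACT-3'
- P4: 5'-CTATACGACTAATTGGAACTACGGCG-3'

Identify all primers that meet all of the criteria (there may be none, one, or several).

P4 only.

P1 (23 nt, A=5 T=3 G=8 C=7): longest run = 3 ✓; GC 15/23 = 65.2%, outside 40.8–52.7% ✗ — fails.
P2 (23 nt, A=5 T=11 G=2 C=5): longest run = 2 ✓; GC 7/23 = 30.4%, outside 40.8–52.7% ✗ — fails.
P3 (23 nt, A=8 T=7 G=2 C=6): longest run = 4 ✓; GC 8/23 = 34.8%, outside 40.8–52.7% ✗ — fails.
P4 (26 nt, A=8 T=6 G=6 C=6): longest run = 2 ✓; GC 12/26 = 46.2% ✓ — passes.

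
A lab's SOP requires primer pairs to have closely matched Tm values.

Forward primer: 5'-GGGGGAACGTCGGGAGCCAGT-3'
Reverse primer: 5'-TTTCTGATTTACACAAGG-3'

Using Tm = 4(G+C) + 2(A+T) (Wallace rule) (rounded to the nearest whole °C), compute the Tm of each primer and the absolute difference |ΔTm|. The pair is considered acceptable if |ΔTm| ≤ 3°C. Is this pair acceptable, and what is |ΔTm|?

Forward: A=4 T=2 G=11 C=4 → Tm = 2·6 + 4·15 = 72°C.
Reverse: A=5 T=7 G=3 C=3 → Tm = 2·12 + 4·6 = 48°C.
|ΔTm| = |72 − 48| = 24°C, > 3°C.

|ΔTm| = 24°C; the pair is not acceptable.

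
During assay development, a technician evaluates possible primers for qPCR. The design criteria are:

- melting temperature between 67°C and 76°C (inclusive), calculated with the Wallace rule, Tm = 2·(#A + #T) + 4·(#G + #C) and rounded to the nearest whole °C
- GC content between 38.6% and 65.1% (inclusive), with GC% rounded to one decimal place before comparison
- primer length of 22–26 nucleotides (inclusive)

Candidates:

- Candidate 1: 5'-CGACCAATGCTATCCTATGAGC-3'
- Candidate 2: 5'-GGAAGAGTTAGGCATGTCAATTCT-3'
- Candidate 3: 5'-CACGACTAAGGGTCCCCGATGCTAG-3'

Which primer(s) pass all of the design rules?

Candidate 1 (22 nt, A=6 T=5 G=4 C=7): Tm = 2·11 + 4·11 = 66°C, outside 67–76°C ✗; GC 11/22 = 50.0% ✓; length 22 ✓ — fails.
Candidate 2 (24 nt, A=7 T=7 G=7 C=3): Tm = 2·14 + 4·10 = 68°C ✓; GC 10/24 = 41.7% ✓; length 24 ✓ — passes.
Candidate 3 (25 nt, A=6 T=4 G=7 C=8): Tm = 2·10 + 4·15 = 80°C, outside 67–76°C ✗; GC 15/25 = 60.0% ✓; length 25 ✓ — fails.

Candidate 2 only.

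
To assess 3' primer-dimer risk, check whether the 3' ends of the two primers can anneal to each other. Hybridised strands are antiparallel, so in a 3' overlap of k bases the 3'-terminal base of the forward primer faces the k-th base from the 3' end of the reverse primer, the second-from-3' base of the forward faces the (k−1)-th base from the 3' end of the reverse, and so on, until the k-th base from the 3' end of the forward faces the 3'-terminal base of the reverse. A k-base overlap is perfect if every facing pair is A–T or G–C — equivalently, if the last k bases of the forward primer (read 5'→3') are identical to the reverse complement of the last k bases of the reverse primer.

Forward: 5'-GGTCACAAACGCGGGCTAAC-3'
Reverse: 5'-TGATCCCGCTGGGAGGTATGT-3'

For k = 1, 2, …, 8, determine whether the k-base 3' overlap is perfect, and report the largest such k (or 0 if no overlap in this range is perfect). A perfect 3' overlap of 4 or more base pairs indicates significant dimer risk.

Longest perfect overlap: 2 complementary base pairs; below the dimer-risk threshold (threshold 4).

Last 8 bases (5'→3') — forward …GGGCTAAC, reverse …AGGTATGT.
Reverse complement of the reverse primer's last 8 bases: ACATACCT; its first k bases are the reverse complement of the reverse primer's last k bases, so a perfect k-base overlap needs the forward primer's last k bases to equal them.
Comparing (forward last k vs required): k=1: C vs A ✗; k=2: AC vs AC ✓; k=3: AAC vs ACA ✗; k=4: TAAC vs ACAT ✗; k=5: CTAAC vs ACATA ✗; k=6: GCTAAC vs ACATAC ✗; k=7: GGCTAAC vs ACATACC ✗; k=8: GGGCTAAC vs ACATACCT ✗.
Only k = 2 is perfect, so the longest perfect 3' overlap is 2.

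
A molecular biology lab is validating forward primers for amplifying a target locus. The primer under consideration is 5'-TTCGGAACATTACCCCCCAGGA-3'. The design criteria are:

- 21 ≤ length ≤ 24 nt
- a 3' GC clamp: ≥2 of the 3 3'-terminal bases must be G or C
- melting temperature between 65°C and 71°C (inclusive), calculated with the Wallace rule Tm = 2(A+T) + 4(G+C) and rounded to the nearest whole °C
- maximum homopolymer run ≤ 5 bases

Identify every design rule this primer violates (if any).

Fails: homopolymer run.

Base counts: A=6, T=4, G=4, C=8 (length 22).
length: length 22 ✓
GC clamp: 3' end GGA has 2 G/C ✓
Tm: Tm = 2·10 + 4·12 = 68°C ✓
homopolymer run: longest run = 6, exceeds 5 ✗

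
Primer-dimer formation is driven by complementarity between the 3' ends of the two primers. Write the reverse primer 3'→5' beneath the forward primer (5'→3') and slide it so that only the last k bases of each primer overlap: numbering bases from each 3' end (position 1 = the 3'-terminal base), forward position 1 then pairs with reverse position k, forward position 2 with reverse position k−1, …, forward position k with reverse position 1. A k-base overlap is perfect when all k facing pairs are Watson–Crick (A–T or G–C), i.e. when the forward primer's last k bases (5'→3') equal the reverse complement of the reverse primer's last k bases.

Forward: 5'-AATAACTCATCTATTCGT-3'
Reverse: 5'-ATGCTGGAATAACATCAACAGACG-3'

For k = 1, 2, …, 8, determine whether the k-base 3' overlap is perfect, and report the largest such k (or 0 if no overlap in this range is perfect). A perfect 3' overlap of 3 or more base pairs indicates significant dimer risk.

Longest perfect overlap: 3 complementary base pairs; significant dimer risk (threshold 3).

Last 8 bases (5'→3') — forward …CTATTCGT, reverse …AACAGACG.
Reverse complement of the reverse primer's last 8 bases: CGTCTGTT; its first k bases are the reverse complement of the reverse primer's last k bases, so a perfect k-base overlap needs the forward primer's last k bases to equal them.
Comparing (forward last k vs required): k=1: T vs C ✗; k=2: GT vs CG ✗; k=3: CGT vs CGT ✓; k=4: TCGT vs CGTC ✗; k=5: TTCGT vs CGTCT ✗; k=6: ATTCGT vs CGTCTG ✗; k=7: TATTCGT vs CGTCTGT ✗; k=8: CTATTCGT vs CGTCTGTT ✗.
Only k = 3 is perfect, so the longest perfect 3' overlap is 3.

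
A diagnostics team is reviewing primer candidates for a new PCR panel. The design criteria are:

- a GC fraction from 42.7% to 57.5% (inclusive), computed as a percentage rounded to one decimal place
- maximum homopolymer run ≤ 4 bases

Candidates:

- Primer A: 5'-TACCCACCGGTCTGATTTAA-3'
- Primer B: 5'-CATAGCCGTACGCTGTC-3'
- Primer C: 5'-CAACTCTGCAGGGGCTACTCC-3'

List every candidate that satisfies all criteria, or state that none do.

Primer A only.

Primer A (20 nt, A=5 T=6 G=3 C=6): GC 9/20 = 45.0% ✓; longest run = 3 ✓ — passes.
Primer B (17 nt, A=3 T=4 G=4 C=6): GC 10/17 = 58.8%, outside 42.7–57.5% ✗; longest run = 2 ✓ — fails.
Primer C (21 nt, A=4 T=4 G=5 C=8): GC 13/21 = 61.9%, outside 42.7–57.5% ✗; longest run = 4 ✓ — fails.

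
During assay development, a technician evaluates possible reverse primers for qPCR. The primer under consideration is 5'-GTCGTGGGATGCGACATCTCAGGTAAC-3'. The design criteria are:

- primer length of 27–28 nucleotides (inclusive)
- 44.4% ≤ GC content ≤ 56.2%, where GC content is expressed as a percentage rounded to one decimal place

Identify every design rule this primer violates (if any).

Meets all criteria.

Base counts: A=6, T=6, G=9, C=6 (length 27).
length: length 27 ✓
GC content: GC 15/27 = 55.6% ✓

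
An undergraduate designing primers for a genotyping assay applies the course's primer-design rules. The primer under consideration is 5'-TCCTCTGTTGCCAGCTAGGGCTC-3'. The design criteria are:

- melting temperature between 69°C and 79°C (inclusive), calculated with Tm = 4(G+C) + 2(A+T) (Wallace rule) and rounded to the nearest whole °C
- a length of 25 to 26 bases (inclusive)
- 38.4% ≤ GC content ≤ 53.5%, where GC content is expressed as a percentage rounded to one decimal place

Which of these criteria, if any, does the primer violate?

Base counts: A=2, T=7, G=6, C=8 (length 23).
Tm: Tm = 2·9 + 4·14 = 74°C ✓
length: length 23, outside 25–26 ✗
GC content: GC 14/23 = 60.9%, outside 38.4–53.5% ✗

Fails: length, GC content.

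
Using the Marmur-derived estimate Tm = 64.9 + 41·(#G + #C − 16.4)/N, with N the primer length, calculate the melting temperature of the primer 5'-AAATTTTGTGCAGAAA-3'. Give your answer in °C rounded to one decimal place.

Base counts: A=7, T=5, G=3, C=1; G+C = 4, N = 16.
Tm = 64.9 + 41·(4 − 16.4)/16 = 64.9 + -508.40/16 = 33.1°C.

33.1°C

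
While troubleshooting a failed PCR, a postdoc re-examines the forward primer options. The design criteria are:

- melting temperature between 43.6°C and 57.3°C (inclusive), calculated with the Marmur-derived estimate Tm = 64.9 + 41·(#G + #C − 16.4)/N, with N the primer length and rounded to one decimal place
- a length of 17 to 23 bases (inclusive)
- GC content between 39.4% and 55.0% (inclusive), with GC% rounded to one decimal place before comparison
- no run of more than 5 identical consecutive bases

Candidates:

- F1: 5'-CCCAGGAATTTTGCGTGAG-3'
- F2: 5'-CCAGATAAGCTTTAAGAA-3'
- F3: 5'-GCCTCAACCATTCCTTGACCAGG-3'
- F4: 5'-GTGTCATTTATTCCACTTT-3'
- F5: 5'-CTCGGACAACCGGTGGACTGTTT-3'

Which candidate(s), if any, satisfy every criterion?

F1 only.

F1 (19 nt, A=4 T=5 G=6 C=4): Tm = 64.9 + 41·(10 − 16.4)/19 = 51.1°C ✓; length 19 ✓; GC 10/19 = 52.6% ✓; longest run = 4 ✓ — passes.
F2 (18 nt, A=8 T=4 G=3 C=3): Tm = 64.9 + 41·(6 − 16.4)/18 = 41.2°C, outside 43.6–57.3°C ✗; length 18 ✓; GC 6/18 = 33.3%, outside 39.4–55.0% ✗; longest run = 3 ✓ — fails.
F3 (23 nt, A=5 T=5 G=4 C=9): Tm = 64.9 + 41·(13 − 16.4)/23 = 58.8°C, outside 43.6–57.3°C ✗; length 23 ✓; GC 13/23 = 56.5%, outside 39.4–55.0% ✗; longest run = 2 ✓ — fails.
F4 (19 nt, A=3 T=10 G=2 C=4): Tm = 64.9 + 41·(6 − 16.4)/19 = 42.5°C, outside 43.6–57.3°C ✗; length 19 ✓; GC 6/19 = 31.6%, outside 39.4–55.0% ✗; longest run = 3 ✓ — fails.
F5 (23 nt, A=4 T=6 G=7 C=6): Tm = 64.9 + 41·(13 − 16.4)/23 = 58.8°C, outside 43.6–57.3°C ✗; length 23 ✓; GC 13/23 = 56.5%, outside 39.4–55.0% ✗; longest run = 3 ✓ — fails.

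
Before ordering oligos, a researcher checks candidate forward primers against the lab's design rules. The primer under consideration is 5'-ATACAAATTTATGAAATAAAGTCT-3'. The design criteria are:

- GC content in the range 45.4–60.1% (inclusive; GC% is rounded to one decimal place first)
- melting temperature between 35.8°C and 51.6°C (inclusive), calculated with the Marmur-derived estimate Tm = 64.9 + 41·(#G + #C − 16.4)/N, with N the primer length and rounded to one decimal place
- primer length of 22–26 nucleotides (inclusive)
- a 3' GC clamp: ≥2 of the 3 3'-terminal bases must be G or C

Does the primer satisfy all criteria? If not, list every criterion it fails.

Fails: GC content, GC clamp.

Base counts: A=12, T=8, G=2, C=2 (length 24).
GC content: GC 4/24 = 16.7%, outside 45.4–60.1% ✗
Tm: Tm = 64.9 + 41·(4 − 16.4)/24 = 43.7°C ✓
length: length 24 ✓
GC clamp: 3' end TCT has 1 G/C, need ≥2 ✗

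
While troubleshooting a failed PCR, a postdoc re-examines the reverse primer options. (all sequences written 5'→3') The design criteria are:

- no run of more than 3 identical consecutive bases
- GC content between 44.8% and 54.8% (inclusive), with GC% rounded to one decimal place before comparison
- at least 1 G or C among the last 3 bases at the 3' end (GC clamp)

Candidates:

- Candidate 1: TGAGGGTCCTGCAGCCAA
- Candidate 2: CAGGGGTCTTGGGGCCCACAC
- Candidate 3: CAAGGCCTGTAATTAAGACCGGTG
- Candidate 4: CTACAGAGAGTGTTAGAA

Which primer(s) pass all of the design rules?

Candidate 3 only.

Candidate 1 (18 nt, A=4 T=3 G=6 C=5): longest run = 3 ✓; GC 11/18 = 61.1%, outside 44.8–54.8% ✗; 3' end CAA has 1 G/C ✓ — fails.
Candidate 2 (21 nt, A=3 T=3 G=8 C=7): longest run = 4, exceeds 3 ✗; GC 15/21 = 71.4%, outside 44.8–54.8% ✗; 3' end CAC has 2 G/C ✓ — fails.
Candidate 3 (24 nt, A=7 T=5 G=7 C=5): longest run = 2 ✓; GC 12/24 = 50.0% ✓; 3' end GTG has 2 G/C ✓ — passes.
Candidate 4 (18 nt, A=7 T=4 G=5 C=2): longest run = 2 ✓; GC 7/18 = 38.9%, outside 44.8–54.8% ✗; 3' end GAA has 1 G/C ✓ — fails.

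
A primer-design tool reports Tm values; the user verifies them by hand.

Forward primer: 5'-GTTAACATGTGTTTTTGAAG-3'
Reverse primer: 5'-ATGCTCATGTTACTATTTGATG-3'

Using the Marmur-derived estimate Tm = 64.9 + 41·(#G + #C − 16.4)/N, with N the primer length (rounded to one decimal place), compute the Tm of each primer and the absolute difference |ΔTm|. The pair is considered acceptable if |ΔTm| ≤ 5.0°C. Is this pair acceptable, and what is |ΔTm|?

Forward: G+C = 6, N = 20 → Tm = 64.9 + 41·(6 − 16.4)/20 = 43.6°C.
Reverse: G+C = 7, N = 22 → Tm = 64.9 + 41·(7 − 16.4)/22 = 47.4°C.
|ΔTm| = |43.6 − 47.4| = 3.8°C, ≤ 5.0°C.

|ΔTm| = 3.8°C; the pair is acceptable.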